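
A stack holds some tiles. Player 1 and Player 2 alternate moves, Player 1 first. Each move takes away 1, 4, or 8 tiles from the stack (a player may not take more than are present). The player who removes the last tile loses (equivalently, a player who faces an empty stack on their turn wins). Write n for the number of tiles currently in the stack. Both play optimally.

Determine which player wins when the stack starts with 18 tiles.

Player 2 wins.

Work bottom-up. With no move the player to move wins. Otherwise the position is W if at least one move leads to an L position for the opponent, and L if every move leads to a W.
n=0: no move; the opponent has just taken the last tile and therefore loses → W
n=1: L (sole option 0(W) is W)
n=2: W (go to 1, an L position)
n=3: L (sole option 2(W) is W)
n=4: W (go to 3, an L position)
n=5: W (go to 1, an L position)
n=6: L (options 5(W), 2(W) are all W)
n=7: W (go to 6, an L position)
n=8: L (options 7(W), 4(W), 0(W) are all W)
n=9: W (go to 8, an L position)
n=10: W (go to 6, an L position)
n=11: W (go to 3, an L position)
n=12: W (go to 8, an L position)
n=13: L (options 12(W), 9(W), 5(W) are all W)
n=14: W (go to 13, an L position)
n=15: L (options 14(W), 11(W), 7(W) are all W)
n=16: W (go to 15, an L position)
n=17: W (go to 13, an L position)
n=18: L (options 17(W), 14(W), 10(W) are all W)
Every move from 18 reaches a W position, so the mover loses.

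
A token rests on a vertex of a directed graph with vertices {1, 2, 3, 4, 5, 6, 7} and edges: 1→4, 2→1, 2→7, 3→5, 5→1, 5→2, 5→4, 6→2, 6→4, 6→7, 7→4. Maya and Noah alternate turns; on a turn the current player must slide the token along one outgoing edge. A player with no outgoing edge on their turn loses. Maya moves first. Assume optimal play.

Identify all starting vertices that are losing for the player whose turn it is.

Classify positions by backward induction: terminal positions (no move available) are L. From any other position, the mover wins iff some move reaches an L.
Every edge goes from a vertex to one that appears earlier in the order 4, 1, 7, 2, 6, 5, 3, so processing vertices in that order labels each vertex after all of its successors.
4: no outgoing edge → L
1: can move to 4, which is L ⇒ W
7: can move to 4, which is L ⇒ W
2: moves to 7(W), 1(W); every one is W ⇒ L
6: can move to 2, which is L ⇒ W
5: can move to 2, which is L ⇒ W
3: the only move is to 5(W), a W ⇒ L
The losing starting vertices are exactly the entries labelled L in this table (3 of them).

2, 3, 4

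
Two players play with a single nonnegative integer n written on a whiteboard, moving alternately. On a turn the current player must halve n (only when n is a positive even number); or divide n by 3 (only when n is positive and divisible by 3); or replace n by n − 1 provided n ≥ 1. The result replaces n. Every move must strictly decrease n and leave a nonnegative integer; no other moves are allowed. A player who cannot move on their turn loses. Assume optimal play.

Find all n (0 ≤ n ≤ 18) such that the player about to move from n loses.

Use the standard recursion: the mover loses at a terminal position; elsewhere, the mover wins exactly when some move hands the opponent an L position.
n=0: no move → L
n=1: →0(L), so W
n=2: →1(W) only, which is W, so L
n=3: →2(L), so W
n=4: →2(L), so W
n=5: →4(W) only, which is W, so L
n=6: →2(L), so W
n=7: →6(W) only, which is W, so L
n=8: →7(L), so W
n=9: →3(W), 8(W) — all W, so L
n=10: →5(L), so W
n=11: →10(W) only, which is W, so L
n=12: →11(L), so W
n=13: →12(W) only, which is W, so L
n=14: →7(L), so W
n=15: →5(L), so W
n=16: →8(W), 15(W) — all W, so L
n=17: →16(L), so W
n=18: →9(L), so W
Reading off the rows marked L gives the requested list; there are 8 such values of n.

0, 2, 5, 7, 9, 11, 13, 16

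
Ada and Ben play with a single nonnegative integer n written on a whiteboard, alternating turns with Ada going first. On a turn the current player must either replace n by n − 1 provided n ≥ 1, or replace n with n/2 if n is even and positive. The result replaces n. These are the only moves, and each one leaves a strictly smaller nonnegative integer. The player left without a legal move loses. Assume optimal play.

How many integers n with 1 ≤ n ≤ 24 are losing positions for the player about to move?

Build the W/L table. Terminal = L. A non-terminal position is W if it has a move to some L; otherwise it is L.
n=0: no move → L
n=1: →0(L), so W
n=2: →1(W) only, which is W, so L
n=3: →2(L), so W
n=4: →2(L), so W
n=5: →4(W) only, which is W, so L
n=6: →5(L), so W
n=7: →6(W) only, which is W, so L
n=8: →7(L), so W
n=9: →8(W) only, which is W, so L
n=10: →5(L), so W
n=11: →10(W) only, which is W, so L
n=12: →11(L), so W
n=13: →12(W) only, which is W, so L
n=14: →7(L), so W
n=15: →14(W) only, which is W, so L
n=16: →15(L), so W
n=17: →16(W) only, which is W, so L
n=18: →9(L), so W
n=19: →18(W) only, which is W, so L
n=20: →19(L), so W
n=21: →20(W) only, which is W, so L
n=22: →11(L), so W
n=23: →22(W) only, which is W, so L
n=24: →23(L), so W
L entries with 1 ≤ n ≤ 24 (n=0 is outside the asked range and is not counted): n = 2, 5, 7, 9, 11, 13, 15, 17, 19, 21, 23; that makes 11.

11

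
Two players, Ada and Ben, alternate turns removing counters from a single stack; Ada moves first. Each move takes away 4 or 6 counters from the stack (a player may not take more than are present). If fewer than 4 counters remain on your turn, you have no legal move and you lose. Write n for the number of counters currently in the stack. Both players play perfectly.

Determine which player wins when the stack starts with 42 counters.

Build the W/L table. Terminal = L. A non-terminal position is W if it has a move to some L; otherwise it is L.
n=0: no move → L
n=1: no move → L
n=2: no move → L
n=3: no move → L
n=4: →0(L), so W
n=5: →1(L), so W
n=6: →2(L), so W
n=7: →3(L), so W
n=8: →2(L), so W
n=9: →3(L), so W
n=10: →6(W), 4(W) — all W, so L
n=11: →7(W), 5(W) — all W, so L
n=12: →8(W), 6(W) — all W, so L
n=13: →9(W), 7(W) — all W, so L
n=14: →10(L), so W
n=15: →11(L), so W
n=16: →12(L), so W
n=17: →13(L), so W
n=18: →12(L), so W
n=19: →13(L), so W
n=20: →16(W), 14(W) — all W, so L
n=21: →17(W), 15(W) — all W, so L
n=22: →18(W), 16(W) — all W, so L
n=23: →19(W), 17(W) — all W, so L
n=24: →20(L), so W
n=25: →21(L), so W
n=26: →22(L), so W
n=27: →23(L), so W
n=28: →22(L), so W
n=29: →23(L), so W
n=30: →26(W), 24(W) — all W, so L
n=31: →27(W), 25(W) — all W, so L
n=32: →28(W), 26(W) — all W, so L
n=33: →29(W), 27(W) — all W, so L
n=34: →30(L), so W
n=35: →31(L), so W
n=36: →32(L), so W
n=37: →33(L), so W
n=38: →32(L), so W
n=39: →33(L), so W
n=40: →36(W), 34(W) — all W, so L
n=41: →37(W), 35(W) — all W, so L
n=42: →38(W), 36(W) — all W, so L
The starting position 42 is L: whatever Ada does, the opponent receives a W position.

Ben wins.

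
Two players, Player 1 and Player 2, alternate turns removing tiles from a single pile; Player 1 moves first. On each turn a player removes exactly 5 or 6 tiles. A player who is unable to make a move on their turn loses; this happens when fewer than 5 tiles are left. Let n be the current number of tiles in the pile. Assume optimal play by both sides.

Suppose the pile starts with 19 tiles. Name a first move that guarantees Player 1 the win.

Remove 5, leaving 14.

Compute win/loss labels from the base case upward. A position with no move is L. Any other position is W if it can reach an L in one move, else L.
n=0: no move → L
n=1: no move → L
n=2: no move → L
n=3: no move → L
n=4: no move → L
n=5: W (go to 0, an L position)
n=6: W (go to 1, an L position)
n=7: W (go to 2, an L position)
n=8: W (go to 3, an L position)
n=9: W (go to 4, an L position)
n=10: W (go to 4, an L position)
n=11: L (options 6(W), 5(W) are all W)
n=12: L (options 7(W), 6(W) are all W)
n=13: L (options 8(W), 7(W) are all W)
n=14: L (options 9(W), 8(W) are all W)
n=15: L (options 10(W), 9(W) are all W)
n=16: W (go to 11, an L position)
n=17: W (go to 12, an L position)
n=18: W (go to 13, an L position)
n=19: W (go to 14, an L position)
From 19, the L positions reachable in one move are: 14, 13. Any move reaching one of these is winning.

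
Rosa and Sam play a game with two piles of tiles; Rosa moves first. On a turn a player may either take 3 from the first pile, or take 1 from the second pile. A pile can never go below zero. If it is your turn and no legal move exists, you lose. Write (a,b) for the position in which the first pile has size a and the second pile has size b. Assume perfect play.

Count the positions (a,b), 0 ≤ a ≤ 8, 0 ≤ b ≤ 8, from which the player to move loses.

Label each position W (a win for the player to move) or L (a loss). A position with no legal move is L; any other position is W exactly when some move reaches an L, and L when every move reaches a W.
Every move lowers a or b (never raises either), so fill the grid row by row in increasing a, and left to right within a row: each cell's successors are then already labelled.
      b=0  b=1  b=2  b=3  b=4  b=5  b=6  b=7  b=8
a=0:    L    W    L    W    L    W    L    W    L
a=1:    L    W    L    W    L    W    L    W    L
a=2:    L    W    L    W    L    W    L    W    L
a=3:    W    L    W    L    W    L    W    L    W
a=4:    W    L    W    L    W    L    W    L    W
a=5:    W    L    W    L    W    L    W    L    W
a=6:    L    W    L    W    L    W    L    W    L
a=7:    L    W    L    W    L    W    L    W    L
a=8:    L    W    L    W    L    W    L    W    L
Cells with no legal move (terminal, hence L): (0,0), (1,0), (2,0).
The remaining L cells, each justified by listing all of its moves:
(0,2): →(0,1)(W) only, which is W, so L
(0,4): →(0,3)(W) only, which is W, so L
(0,6): →(0,5)(W) only, which is W, so L
(0,8): →(0,7)(W) only, which is W, so L
(1,2): →(1,1)(W) only, which is W, so L
(1,4): →(1,3)(W) only, which is W, so L
(1,6): →(1,5)(W) only, which is W, so L
(1,8): →(1,7)(W) only, which is W, so L
(2,2): →(2,1)(W) only, which is W, so L
(2,4): →(2,3)(W) only, which is W, so L
(2,6): →(2,5)(W) only, which is W, so L
(2,8): →(2,7)(W) only, which is W, so L
(3,1): →(0,1)(W), (3,0)(W) — all W, so L
(3,3): →(0,3)(W), (3,2)(W) — all W, so L
(3,5): →(0,5)(W), (3,4)(W) — all W, so L
(3,7): →(0,7)(W), (3,6)(W) — all W, so L
(4,1): →(1,1)(W), (4,0)(W) — all W, so L
(4,3): →(1,3)(W), (4,2)(W) — all W, so L
(4,5): →(1,5)(W), (4,4)(W) — all W, so L
(4,7): →(1,7)(W), (4,6)(W) — all W, so L
(5,1): →(2,1)(W), (5,0)(W) — all W, so L
(5,3): →(2,3)(W), (5,2)(W) — all W, so L
(5,5): →(2,5)(W), (5,4)(W) — all W, so L
(5,7): →(2,7)(W), (5,6)(W) — all W, so L
(6,0): →(3,0)(W) only, which is W, so L
(6,2): →(3,2)(W), (6,1)(W) — all W, so L
(6,4): →(3,4)(W), (6,3)(W) — all W, so L
(6,6): →(3,6)(W), (6,5)(W) — all W, so L
(6,8): →(3,8)(W), (6,7)(W) — all W, so L
(7,0): →(4,0)(W) only, which is W, so L
(7,2): →(4,2)(W), (7,1)(W) — all W, so L
(7,4): →(4,4)(W), (7,3)(W) — all W, so L
(7,6): →(4,6)(W), (7,5)(W) — all W, so L
(7,8): →(4,8)(W), (7,7)(W) — all W, so L
(8,0): →(5,0)(W) only, which is W, so L
(8,2): →(5,2)(W), (8,1)(W) — all W, so L
(8,4): →(5,4)(W), (8,3)(W) — all W, so L
(8,6): →(5,6)(W), (8,5)(W) — all W, so L
(8,8): →(5,8)(W), (8,7)(W) — all W, so L
Every other cell has at least one move into one of the L cells above, so it is W.
L cells per row: a=0: 5, a=1: 5, a=2: 5, a=3: 4, a=4: 4, a=5: 4, a=6: 5, a=7: 5, a=8: 5; total 42.

42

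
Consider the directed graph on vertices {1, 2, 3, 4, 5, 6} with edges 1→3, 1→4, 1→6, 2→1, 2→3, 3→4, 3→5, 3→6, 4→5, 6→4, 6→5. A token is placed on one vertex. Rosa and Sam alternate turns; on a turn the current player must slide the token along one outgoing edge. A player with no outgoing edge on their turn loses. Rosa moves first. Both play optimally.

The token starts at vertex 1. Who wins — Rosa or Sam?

Work bottom-up. With no move the player to move loses. Otherwise the position is W if at least one move leads to an L position for the opponent, and L if every move leads to a W.
Every edge goes from a vertex to one that appears earlier in the order 5, 4, 6, 3, 1, 2, so processing vertices in that order labels each vertex after all of its successors.
5: no outgoing edge → L
4: →5(L), so W
6: →5(L), so W
3: →5(L), so W
1: →3(W), 6(W), 4(W) — all W, so L
2: →1(L), so W
The starting position 1 is L: whatever Rosa does, the opponent receives a W position.

Sam wins.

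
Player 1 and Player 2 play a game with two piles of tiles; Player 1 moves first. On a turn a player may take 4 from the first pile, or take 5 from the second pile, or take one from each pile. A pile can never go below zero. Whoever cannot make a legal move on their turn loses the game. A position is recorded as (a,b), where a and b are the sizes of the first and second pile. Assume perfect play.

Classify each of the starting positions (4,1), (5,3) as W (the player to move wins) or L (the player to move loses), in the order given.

(4,1): W, (5,3): L

Use the standard recursion: the mover loses at a terminal position; elsewhere, the mover wins exactly when some move hands the opponent an L position.
No move ever increases a pile, so every position that can arise here has a ≤ 5 and b ≤ 3; it is enough to label the cells with 0 ≤ a ≤ 5 and 0 ≤ b ≤ 3.
Every move lowers a or b (never raises either), so fill the grid row by row in increasing a, and left to right within a row: each cell's successors are then already labelled.
      b=0  b=1  b=2  b=3
a=0:    L    L    L    L
a=1:    L    W    W    W
a=2:    L    W    L    L
a=3:    L    W    L    W
a=4:    W    W    W    W
a=5:    W    L    L    L
Cells with no legal move (terminal, hence L): (0,0), (0,1), (0,2), (0,3), (1,0), (2,0), (3,0).
The remaining L cells, each justified by listing all of its moves:
(2,2): L (sole option (1,1)(W) is W)
(2,3): L (sole option (1,2)(W) is W)
(3,2): L (sole option (2,1)(W) is W)
(5,1): L (options (1,1)(W), (4,0)(W) are all W)
(5,2): L (options (1,2)(W), (4,1)(W) are all W)
(5,3): L (options (1,3)(W), (4,2)(W) are all W)
Every other cell has at least one move into one of the L cells above, so it is W.
(4,1): the move to (0,1) reaches an L cell, so W
(5,3): one of the L cells justified above, so L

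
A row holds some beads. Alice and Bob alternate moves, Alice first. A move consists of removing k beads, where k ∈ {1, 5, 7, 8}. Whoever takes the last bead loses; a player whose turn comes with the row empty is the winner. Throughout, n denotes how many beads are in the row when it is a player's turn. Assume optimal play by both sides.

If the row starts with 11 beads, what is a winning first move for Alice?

Remove 8, leaving 3.

Positions with no move are W. A position that does have a move is losing for the player to move precisely when every available move leads to a winning position for the opponent. Fill in the labels:
n=0: no move; the opponent has just taken the last bead and therefore loses → W
n=1: the only move is to 0(W), a W ⇒ L
n=2: can move to 1, which is L ⇒ W
n=3: the only move is to 2(W), a W ⇒ L
n=4: can move to 3, which is L ⇒ W
n=5: moves to 4(W), 0(W); every one is W ⇒ L
n=6: can move to 5, which is L ⇒ W
n=7: moves to 6(W), 2(W), 0(W); every one is W ⇒ L
n=8: can move to 7, which is L ⇒ W
n=9: can move to 1, which is L ⇒ W
n=10: can move to 5, which is L ⇒ W
n=11: can move to 3, which is L ⇒ W
From 11, the L positions reachable in one move are: 3.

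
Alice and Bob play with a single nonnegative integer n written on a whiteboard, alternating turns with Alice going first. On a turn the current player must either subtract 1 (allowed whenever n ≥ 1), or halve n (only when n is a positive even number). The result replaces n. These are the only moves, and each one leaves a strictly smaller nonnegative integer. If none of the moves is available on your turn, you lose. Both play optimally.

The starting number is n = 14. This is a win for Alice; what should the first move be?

Move to 7.

Label each position W (a win for the player to move) or L (a loss). A position with no legal move is L; any other position is W exactly when some move reaches an L, and L when every move reaches a W.
n=0: no move → L
n=1: can move to 0, which is L ⇒ W
n=2: the only move is to 1(W), a W ⇒ L
n=3: can move to 2, which is L ⇒ W
n=4: can move to 2, which is L ⇒ W
n=5: the only move is to 4(W), a W ⇒ L
n=6: can move to 5, which is L ⇒ W
n=7: the only move is to 6(W), a W ⇒ L
n=8: can move to 7, which is L ⇒ W
n=9: the only move is to 8(W), a W ⇒ L
n=10: can move to 5, which is L ⇒ W
n=11: the only move is to 10(W), a W ⇒ L
n=12: can move to 11, which is L ⇒ W
n=13: the only move is to 12(W), a W ⇒ L
n=14: can move to 7, which is L ⇒ W
From 14, the L positions reachable in one move are: 7, 13. Any move reaching one of these is winning.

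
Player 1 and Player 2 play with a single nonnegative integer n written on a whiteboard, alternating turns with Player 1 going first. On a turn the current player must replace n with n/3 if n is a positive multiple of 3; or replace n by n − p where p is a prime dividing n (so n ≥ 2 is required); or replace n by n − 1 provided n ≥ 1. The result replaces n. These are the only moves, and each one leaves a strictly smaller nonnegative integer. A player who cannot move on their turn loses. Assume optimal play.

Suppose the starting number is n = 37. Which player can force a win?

Label each position W (a win for the player to move) or L (a loss). A position with no legal move is L; any other position is W exactly when some move reaches an L, and L when every move reaches a W.
n=0: no move → L
n=1: reaches L-position 0 → W
n=2: reaches L-position 0 → W
n=3: reaches L-position 0 → W
n=4: only reaches 2(W), 3(W), all W → L
n=5: reaches L-position 0 → W
n=6: reaches L-position 4 → W
n=7: reaches L-position 0 → W
n=8: only reaches 6(W), 7(W), all W → L
n=9: reaches L-position 8 → W
n=10: reaches L-position 8 → W
n=11: reaches L-position 0 → W
n=12: reaches L-position 4 → W
n=13: reaches L-position 0 → W
n=14: only reaches 7(W), 12(W), 13(W), all W → L
n=15: reaches L-position 14 → W
n=16: reaches L-position 14 → W
n=17: reaches L-position 0 → W
n=18: only reaches 6(W), 15(W), 16(W), 17(W), all W → L
n=19: reaches L-position 0 → W
n=20: reaches L-position 18 → W
n=21: reaches L-position 14 → W
n=22: only reaches 11(W), 20(W), 21(W), all W → L
n=23: reaches L-position 0 → W
n=24: reaches L-position 8 → W
n=25: only reaches 20(W), 24(W), all W → L
n=26: reaches L-position 25 → W
n=27: only reaches 9(W), 24(W), 26(W), all W → L
n=28: reaches L-position 27 → W
n=29: reaches L-position 0 → W
n=30: reaches L-position 25 → W
n=31: reaches L-position 0 → W
n=32: only reaches 30(W), 31(W), all W → L
n=33: reaches L-position 22 → W
n=34: reaches L-position 32 → W
n=35: only reaches 28(W), 30(W), 34(W), all W → L
n=36: reaches L-position 35 → W
n=37: reaches L-position 0 → W
From 37 Player 1 can move to 0, reaching an L position.

Player 1 wins.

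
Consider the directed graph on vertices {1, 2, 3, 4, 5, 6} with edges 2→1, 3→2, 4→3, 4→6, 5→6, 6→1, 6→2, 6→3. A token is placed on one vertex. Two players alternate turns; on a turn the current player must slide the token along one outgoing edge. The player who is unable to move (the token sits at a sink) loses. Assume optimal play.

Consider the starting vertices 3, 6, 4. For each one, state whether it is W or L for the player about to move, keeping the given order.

Use the standard recursion: the mover loses at a terminal position; elsewhere, the mover wins exactly when some move hands the opponent an L position.
Every edge goes from a vertex to one that appears earlier in the order 1, 2, 3, 6, 4, 5, so processing vertices in that order labels each vertex after all of its successors.
1: no outgoing edge → L
2: can move to 1, which is L ⇒ W
3: the only move is to 2(W), a W ⇒ L
6: can move to 3, which is L ⇒ W
4: can move to 3, which is L ⇒ W
5: the only move is to 6(W), a W ⇒ L

3: L, 6: W, 4: W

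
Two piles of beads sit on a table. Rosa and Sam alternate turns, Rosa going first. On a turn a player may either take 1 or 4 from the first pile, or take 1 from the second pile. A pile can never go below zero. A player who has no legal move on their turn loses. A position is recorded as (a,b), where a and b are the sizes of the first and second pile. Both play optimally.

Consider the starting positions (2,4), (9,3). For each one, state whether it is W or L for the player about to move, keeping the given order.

(2,4): L, (9,3): W

Compute win/loss labels from the base case upward. A position with no move is L. Any other position is W if it can reach an L in one move, else L.
No move ever increases a pile, so every position that can arise here has a ≤ 9 and b ≤ 4; it is enough to label the cells with 0 ≤ a ≤ 9 and 0 ≤ b ≤ 4.
Every move lowers a or b (never raises either), so fill the grid row by row in increasing a, and left to right within a row: each cell's successors are then already labelled.
      b=0  b=1  b=2  b=3  b=4
a=0:    L    W    L    W    L
a=1:    W    L    W    L    W
a=2:    L    W    L    W    L
a=3:    W    L    W    L    W
a=4:    W    W    W    W    W
a=5:    L    W    L    W    L
a=6:    W    L    W    L    W
a=7:    L    W    L    W    L
a=8:    W    L    W    L    W
a=9:    W    W    W    W    W
Cells with no legal move (terminal, hence L): (0,0).
The remaining L cells, each justified by listing all of its moves:
(0,2): only reaches (0,1)(W), which is W → L
(0,4): only reaches (0,3)(W), which is W → L
(1,1): only reaches (0,1)(W), (1,0)(W), all W → L
(1,3): only reaches (0,3)(W), (1,2)(W), all W → L
(2,0): only reaches (1,0)(W), which is W → L
(2,2): only reaches (1,2)(W), (2,1)(W), all W → L
(2,4): only reaches (1,4)(W), (2,3)(W), all W → L
(3,1): only reaches (2,1)(W), (3,0)(W), all W → L
(3,3): only reaches (2,3)(W), (3,2)(W), all W → L
(5,0): only reaches (4,0)(W), (1,0)(W), all W → L
(5,2): only reaches (4,2)(W), (1,2)(W), (5,1)(W), all W → L
(5,4): only reaches (4,4)(W), (1,4)(W), (5,3)(W), all W → L
(6,1): only reaches (5,1)(W), (2,1)(W), (6,0)(W), all W → L
(6,3): only reaches (5,3)(W), (2,3)(W), (6,2)(W), all W → L
(7,0): only reaches (6,0)(W), (3,0)(W), all W → L
(7,2): only reaches (6,2)(W), (3,2)(W), (7,1)(W), all W → L
(7,4): only reaches (6,4)(W), (3,4)(W), (7,3)(W), all W → L
(8,1): only reaches (7,1)(W), (4,1)(W), (8,0)(W), all W → L
(8,3): only reaches (7,3)(W), (4,3)(W), (8,2)(W), all W → L
Every other cell has at least one move into one of the L cells above, so it is W.
(2,4): one of the L cells justified above, so L
(9,3): the move to (8,3) reaches an L cell, so W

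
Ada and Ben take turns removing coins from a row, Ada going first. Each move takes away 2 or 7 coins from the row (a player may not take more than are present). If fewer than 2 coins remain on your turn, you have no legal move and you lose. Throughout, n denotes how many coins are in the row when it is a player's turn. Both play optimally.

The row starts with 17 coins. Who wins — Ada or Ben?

Ada wins.

Use the standard recursion: the mover loses at a terminal position; elsewhere, the mover wins exactly when some move hands the opponent an L position.
n=0: no move → L
n=1: no move → L
n=2: can move to 0, which is L ⇒ W
n=3: can move to 1, which is L ⇒ W
n=4: the only move is to 2(W), a W ⇒ L
n=5: the only move is to 3(W), a W ⇒ L
n=6: can move to 4, which is L ⇒ W
n=7: can move to 5, which is L ⇒ W
n=8: can move to 1, which is L ⇒ W
n=9: moves to 7(W), 2(W); every one is W ⇒ L
n=10: moves to 8(W), 3(W); every one is W ⇒ L
n=11: can move to 9, which is L ⇒ W
n=12: can move to 10, which is L ⇒ W
n=13: moves to 11(W), 6(W); every one is W ⇒ L
n=14: moves to 12(W), 7(W); every one is W ⇒ L
n=15: can move to 13, which is L ⇒ W
n=16: can move to 14, which is L ⇒ W
n=17: can move to 10, which is L ⇒ W
The starting position 17 is W: Ada should remove 7, leaving 10, handing over an L position.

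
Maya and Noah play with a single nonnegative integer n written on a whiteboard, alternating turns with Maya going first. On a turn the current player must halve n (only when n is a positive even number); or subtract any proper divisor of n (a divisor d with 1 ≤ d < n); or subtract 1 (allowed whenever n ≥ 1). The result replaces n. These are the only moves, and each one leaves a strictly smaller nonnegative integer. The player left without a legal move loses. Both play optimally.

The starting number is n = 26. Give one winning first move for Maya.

Positions with no move are L. A position that does have a move is losing for the player to move precisely when every available move leads to a winning position for the opponent. Fill in the labels:
n=0: no move → L
n=1: →0(L), so W
n=2: →1(W) only, which is W, so L
n=3: →2(L), so W
n=4: →2(L), so W
n=5: →4(W) only, which is W, so L
n=6: →5(L), so W
n=7: →6(W) only, which is W, so L
n=8: →7(L), so W
n=9: →6(W), 8(W) — all W, so L
n=10: →5(L), so W
n=11: →10(W) only, which is W, so L
n=12: →9(L), so W
n=13: →12(W) only, which is W, so L
n=14: →7(L), so W
n=15: →10(W), 12(W), 14(W) — all W, so L
n=16: →15(L), so W
n=17: →16(W) only, which is W, so L
n=18: →9(L), so W
n=19: →18(W) only, which is W, so L
n=20: →15(L), so W
n=21: →14(W), 18(W), 20(W) — all W, so L
n=22: →11(L), so W
n=23: →22(W) only, which is W, so L
n=24: →21(L), so W
n=25: →20(W), 24(W) — all W, so L
n=26: →13(L), so W
From 26, the L positions reachable in one move are: 13, 25. Any move reaching one of these is winning.

Move to 13.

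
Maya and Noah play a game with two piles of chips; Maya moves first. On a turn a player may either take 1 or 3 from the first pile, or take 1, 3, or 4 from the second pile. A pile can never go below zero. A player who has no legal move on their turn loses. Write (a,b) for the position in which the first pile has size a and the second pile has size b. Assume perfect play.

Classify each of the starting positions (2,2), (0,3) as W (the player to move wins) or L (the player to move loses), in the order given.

Classify positions by backward induction: terminal positions (no move available) are L. From any other position, the mover wins iff some move reaches an L.
No move ever increases a pile, so every position that can arise here has a ≤ 2 and b ≤ 3; it is enough to label the cells with 0 ≤ a ≤ 2 and 0 ≤ b ≤ 3.
Every move lowers a or b (never raises either), so fill the grid row by row in increasing a, and left to right within a row: each cell's successors are then already labelled.
      b=0  b=1  b=2  b=3
a=0:    L    W    L    W
a=1:    W    L    W    L
a=2:    L    W    L    W
Cells with no legal move (terminal, hence L): (0,0).
The remaining L cells, each justified by listing all of its moves:
(0,2): the only move is to (0,1)(W), a W ⇒ L
(1,1): moves to (0,1)(W), (1,0)(W); every one is W ⇒ L
(1,3): moves to (0,3)(W), (1,2)(W), (1,0)(W); every one is W ⇒ L
(2,0): the only move is to (1,0)(W), a W ⇒ L
(2,2): moves to (1,2)(W), (2,1)(W); every one is W ⇒ L
Every other cell has at least one move into one of the L cells above, so it is W.
(2,2): one of the L cells justified above, so L
(0,3): the move to (0,2) reaches an L cell, so W

(2,2): L, (0,3): W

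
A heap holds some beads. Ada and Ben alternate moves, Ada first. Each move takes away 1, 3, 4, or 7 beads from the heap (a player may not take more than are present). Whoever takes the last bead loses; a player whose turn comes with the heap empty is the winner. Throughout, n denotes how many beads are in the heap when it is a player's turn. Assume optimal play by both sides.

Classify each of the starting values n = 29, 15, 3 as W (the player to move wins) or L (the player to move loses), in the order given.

29: W, 15: W, 3: L

Build the W/L table. Terminal = W. A non-terminal position is W if it has a move to some L; otherwise it is L.
n=0: no move; the opponent has just taken the last bead and therefore loses → W
n=1: →0(W) only, which is W, so L
n=2: →1(L), so W
n=3: →2(W), 0(W) — all W, so L
n=4: →3(L), so W
n=5: →1(L), so W
n=6: →3(L), so W
n=7: →3(L), so W
n=8: →1(L), so W
n=9: →8(W), 6(W), 5(W), 2(W) — all W, so L
n=10: →9(L), so W
n=11: →10(W), 8(W), 7(W), 4(W) — all W, so L
n=12: →11(L), so W
n=13: →9(L), so W
n=14: →11(L), so W
n=15: →11(L), so W
n=16: →9(L), so W
n=17: →16(W), 14(W), 13(W), 10(W) — all W, so L
n=18: →17(L), so W
n=19: →18(W), 16(W), 15(W), 12(W) — all W, so L
n=20: →19(L), so W
n=21: →17(L), so W
n=22: →19(L), so W
n=23: →19(L), so W
n=24: →17(L), so W
n=25: →24(W), 22(W), 21(W), 18(W) — all W, so L
n=26: →25(L), so W
n=27: →26(W), 24(W), 23(W), 20(W) — all W, so L
n=28: →27(L), so W
n=29: →25(L), so W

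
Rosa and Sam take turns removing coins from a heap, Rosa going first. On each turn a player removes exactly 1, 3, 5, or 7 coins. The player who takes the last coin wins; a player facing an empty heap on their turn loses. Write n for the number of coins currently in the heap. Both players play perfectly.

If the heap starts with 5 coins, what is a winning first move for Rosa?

Remove 1, leaving 4.

Positions with no move are L. A position that does have a move is losing for the player to move precisely when every available move leads to a winning position for the opponent. Fill in the labels:
n=0: no move → L
n=1: W (go to 0, an L position)
n=2: L (sole option 1(W) is W)
n=3: W (go to 2, an L position)
n=4: L (options 3(W), 1(W) are all W)
n=5: W (go to 4, an L position)
From 5, the L positions reachable in one move are: 4, 2, 0. Any move reaching one of these is winning.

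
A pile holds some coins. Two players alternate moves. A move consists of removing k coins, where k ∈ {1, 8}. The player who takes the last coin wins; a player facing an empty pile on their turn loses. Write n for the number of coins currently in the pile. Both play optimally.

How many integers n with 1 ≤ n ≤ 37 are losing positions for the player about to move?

Label each position W (a win for the player to move) or L (a loss). A position with no legal move is L; any other position is W exactly when some move reaches an L, and L when every move reaches a W.
n=0: no move → L
n=1: reaches L-position 0 → W
n=2: only reaches 1(W), which is W → L
n=3: reaches L-position 2 → W
n=4: only reaches 3(W), which is W → L
n=5: reaches L-position 4 → W
n=6: only reaches 5(W), which is W → L
n=7: reaches L-position 6 → W
n=8: reaches L-position 0 → W
n=9: only reaches 8(W), 1(W), all W → L
n=10: reaches L-position 9 → W
n=11: only reaches 10(W), 3(W), all W → L
n=12: reaches L-position 11 → W
n=13: only reaches 12(W), 5(W), all W → L
n=14: reaches L-position 13 → W
n=15: only reaches 14(W), 7(W), all W → L
n=16: reaches L-position 15 → W
n=17: reaches L-position 9 → W
n=18: only reaches 17(W), 10(W), all W → L
n=19: reaches L-position 18 → W
n=20: only reaches 19(W), 12(W), all W → L
n=21: reaches L-position 20 → W
n=22: only reaches 21(W), 14(W), all W → L
n=23: reaches L-position 22 → W
n=24: only reaches 23(W), 16(W), all W → L
n=25: reaches L-position 24 → W
n=26: reaches L-position 18 → W
n=27: only reaches 26(W), 19(W), all W → L
n=28: reaches L-position 27 → W
n=29: only reaches 28(W), 21(W), all W → L
n=30: reaches L-position 29 → W
n=31: only reaches 30(W), 23(W), all W → L
n=32: reaches L-position 31 → W
n=33: only reaches 32(W), 25(W), all W → L
n=34: reaches L-position 33 → W
n=35: reaches L-position 27 → W
n=36: only reaches 35(W), 28(W), all W → L
n=37: reaches L-position 36 → W
L entries with 1 ≤ n ≤ 37 (n=0 is outside the asked range and is not counted): n = 2, 4, 6, 9, 11, 13, 15, 18, 20, 22, 24, 27, 29, 31, 33, 36; that makes 16.

16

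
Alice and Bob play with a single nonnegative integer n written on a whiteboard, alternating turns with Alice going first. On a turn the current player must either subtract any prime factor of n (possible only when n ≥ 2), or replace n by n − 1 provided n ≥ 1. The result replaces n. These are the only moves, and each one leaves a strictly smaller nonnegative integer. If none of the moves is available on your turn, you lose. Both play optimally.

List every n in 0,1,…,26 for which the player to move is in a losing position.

Work bottom-up. With no move the player to move loses. Otherwise the position is W if at least one move leads to an L position for the opponent, and L if every move leads to a W.
n=0: no move → L
n=1: →0(L), so W
n=2: →0(L), so W
n=3: →0(L), so W
n=4: →2(W), 3(W) — all W, so L
n=5: →0(L), so W
n=6: →4(L), so W
n=7: →0(L), so W
n=8: →6(W), 7(W) — all W, so L
n=9: →8(L), so W
n=10: →8(L), so W
n=11: →0(L), so W
n=12: →9(W), 10(W), 11(W) — all W, so L
n=13: →0(L), so W
n=14: →12(L), so W
n=15: →12(L), so W
n=16: →14(W), 15(W) — all W, so L
n=17: →0(L), so W
n=18: →16(L), so W
n=19: →0(L), so W
n=20: →15(W), 18(W), 19(W) — all W, so L
n=21: →20(L), so W
n=22: →20(L), so W
n=23: →0(L), so W
n=24: →21(W), 22(W), 23(W) — all W, so L
n=25: →20(L), so W
n=26: →24(L), so W
Reading off the rows marked L gives the requested list; there are 7 such values of n.

0, 4, 8, 12, 16, 20, 24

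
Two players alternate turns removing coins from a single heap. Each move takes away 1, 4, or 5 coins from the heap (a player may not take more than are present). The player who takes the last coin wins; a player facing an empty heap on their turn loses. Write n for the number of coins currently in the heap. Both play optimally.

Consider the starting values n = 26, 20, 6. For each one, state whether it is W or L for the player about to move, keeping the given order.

Positions with no move are L. A position that does have a move is losing for the player to move precisely when every available move leads to a winning position for the opponent. Fill in the labels:
n=0: no move → L
n=1: reaches L-position 0 → W
n=2: only reaches 1(W), which is W → L
n=3: reaches L-position 2 → W
n=4: reaches L-position 0 → W
n=5: reaches L-position 0 → W
n=6: reaches L-position 2 → W
n=7: reaches L-position 2 → W
n=8: only reaches 7(W), 4(W), 3(W), all W → L
n=9: reaches L-position 8 → W
n=10: only reaches 9(W), 6(W), 5(W), all W → L
n=11: reaches L-position 10 → W
n=12: reaches L-position 8 → W
n=13: reaches L-position 8 → W
n=14: reaches L-position 10 → W
n=15: reaches L-position 10 → W
n=16: only reaches 15(W), 12(W), 11(W), all W → L
n=17: reaches L-position 16 → W
n=18: only reaches 17(W), 14(W), 13(W), all W → L
n=19: reaches L-position 18 → W
n=20: reaches L-position 16 → W
n=21: reaches L-position 16 → W
n=22: reaches L-position 18 → W
n=23: reaches L-position 18 → W
n=24: only reaches 23(W), 20(W), 19(W), all W → L
n=25: reaches L-position 24 → W
n=26: only reaches 25(W), 22(W), 21(W), all W → L

26: L, 20: W, 6: W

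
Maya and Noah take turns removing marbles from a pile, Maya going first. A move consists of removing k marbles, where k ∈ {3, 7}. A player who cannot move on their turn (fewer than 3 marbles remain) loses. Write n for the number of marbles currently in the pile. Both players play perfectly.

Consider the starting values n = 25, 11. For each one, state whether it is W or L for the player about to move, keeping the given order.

25: W, 11: L

Compute win/loss labels from the base case upward. A position with no move is L. Any other position is W if it can reach an L in one move, else L.
n=0: no move → L
n=1: no move → L
n=2: no move → L
n=3: can move to 0, which is L ⇒ W
n=4: can move to 1, which is L ⇒ W
n=5: can move to 2, which is L ⇒ W
n=6: the only move is to 3(W), a W ⇒ L
n=7: can move to 0, which is L ⇒ W
n=8: can move to 1, which is L ⇒ W
n=9: can move to 6, which is L ⇒ W
n=10: moves to 7(W), 3(W); every one is W ⇒ L
n=11: moves to 8(W), 4(W); every one is W ⇒ L
n=12: moves to 9(W), 5(W); every one is W ⇒ L
n=13: can move to 10, which is L ⇒ W
n=14: can move to 11, which is L ⇒ W
n=15: can move to 12, which is L ⇒ W
n=16: moves to 13(W), 9(W); every one is W ⇒ L
n=17: can move to 10, which is L ⇒ W
n=18: can move to 11, which is L ⇒ W
n=19: can move to 16, which is L ⇒ W
n=20: moves to 17(W), 13(W); every one is W ⇒ L
n=21: moves to 18(W), 14(W); every one is W ⇒ L
n=22: moves to 19(W), 15(W); every one is W ⇒ L
n=23: can move to 20, which is L ⇒ W
n=24: can move to 21, which is L ⇒ W
n=25: can move to 22, which is L ⇒ W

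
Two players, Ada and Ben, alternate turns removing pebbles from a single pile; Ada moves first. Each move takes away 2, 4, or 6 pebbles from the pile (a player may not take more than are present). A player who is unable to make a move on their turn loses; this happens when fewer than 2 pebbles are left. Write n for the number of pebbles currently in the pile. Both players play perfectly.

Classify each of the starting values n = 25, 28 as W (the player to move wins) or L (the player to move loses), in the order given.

25: L, 28: W

Build the W/L table. Terminal = L. A non-terminal position is W if it has a move to some L; otherwise it is L.
n=0: no move → L
n=1: no move → L
n=2: →0(L), so W
n=3: →1(L), so W
n=4: →0(L), so W
n=5: →1(L), so W
n=6: →0(L), so W
n=7: →1(L), so W
n=8: →6(W), 4(W), 2(W) — all W, so L
n=9: →7(W), 5(W), 3(W) — all W, so L
n=10: →8(L), so W
n=11: →9(L), so W
n=12: →8(L), so W
n=13: →9(L), so W
n=14: →8(L), so W
n=15: →9(L), so W
n=16: →14(W), 12(W), 10(W) — all W, so L
n=17: →15(W), 13(W), 11(W) — all W, so L
n=18: →16(L), so W
n=19: →17(L), so W
n=20: →16(L), so W
n=21: →17(L), so W
n=22: →16(L), so W
n=23: →17(L), so W
n=24: →22(W), 20(W), 18(W) — all W, so L
n=25: →23(W), 21(W), 19(W) — all W, so L
n=26: →24(L), so W
n=27: →25(L), so W
n=28: →24(L), so W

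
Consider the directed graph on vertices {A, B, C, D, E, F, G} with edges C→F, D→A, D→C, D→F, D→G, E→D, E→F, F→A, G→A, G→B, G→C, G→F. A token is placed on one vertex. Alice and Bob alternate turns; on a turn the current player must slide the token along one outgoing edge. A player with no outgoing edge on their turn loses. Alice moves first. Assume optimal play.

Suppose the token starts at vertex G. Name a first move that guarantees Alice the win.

Positions with no move are L. A position that does have a move is losing for the player to move precisely when every available move leads to a winning position for the opponent. Fill in the labels:
Every edge goes from a vertex to one that appears earlier in the order A, B, F, C, G, D, E, so processing vertices in that order labels each vertex after all of its successors.
A: no outgoing edge → L
B: no outgoing edge → L
F: reaches L-position A → W
C: only reaches F(W), which is W → L
G: reaches L-position C → W
D: reaches L-position C → W
E: only reaches D(W), F(W), all W → L
From G, the L positions reachable in one move are: C, B, A. Any move reaching one of these is winning.

Move to C.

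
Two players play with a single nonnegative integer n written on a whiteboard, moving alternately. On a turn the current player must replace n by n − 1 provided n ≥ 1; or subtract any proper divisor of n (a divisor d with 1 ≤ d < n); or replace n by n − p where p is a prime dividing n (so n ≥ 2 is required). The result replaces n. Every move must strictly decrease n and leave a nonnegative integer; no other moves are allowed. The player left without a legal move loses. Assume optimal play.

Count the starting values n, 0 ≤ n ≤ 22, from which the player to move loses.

5

Compute win/loss labels from the base case upward. A position with no move is L. Any other position is W if it can reach an L in one move, else L.
n=0: no move → L
n=1: →0(L), so W
n=2: →0(L), so W
n=3: →0(L), so W
n=4: →2(W), 3(W) — all W, so L
n=5: →0(L), so W
n=6: →4(L), so W
n=7: →0(L), so W
n=8: →4(L), so W
n=9: →6(W), 8(W) — all W, so L
n=10: →9(L), so W
n=11: →0(L), so W
n=12: →9(L), so W
n=13: →0(L), so W
n=14: →7(W), 12(W), 13(W) — all W, so L
n=15: →14(L), so W
n=16: →14(L), so W
n=17: →0(L), so W
n=18: →9(L), so W
n=19: →0(L), so W
n=20: →10(W), 15(W), 16(W), 18(W), 19(W) — all W, so L
n=21: →14(L), so W
n=22: →20(L), so W
L entries with 0 ≤ n ≤ 22: n = 0, 4, 9, 14, 20; that makes 5.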